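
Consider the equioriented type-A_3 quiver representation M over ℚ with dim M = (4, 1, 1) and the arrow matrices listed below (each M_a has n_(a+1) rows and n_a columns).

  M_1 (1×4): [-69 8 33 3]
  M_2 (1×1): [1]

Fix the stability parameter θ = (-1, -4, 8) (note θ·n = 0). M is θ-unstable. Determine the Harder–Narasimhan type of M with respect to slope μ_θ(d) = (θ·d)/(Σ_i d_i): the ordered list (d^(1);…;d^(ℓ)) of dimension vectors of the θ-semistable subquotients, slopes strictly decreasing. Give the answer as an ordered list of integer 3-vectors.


Via rank(M_{q-1}∘⋯∘M_p): M ≅ I[1,1]^3, I[1,3].
μ_θ-semistable layers: μ^(1)=8; μ^(2)=-1; μ^(3)=-5/2

((0, 0, 1); (3, 0, 0); (1, 1, 0))


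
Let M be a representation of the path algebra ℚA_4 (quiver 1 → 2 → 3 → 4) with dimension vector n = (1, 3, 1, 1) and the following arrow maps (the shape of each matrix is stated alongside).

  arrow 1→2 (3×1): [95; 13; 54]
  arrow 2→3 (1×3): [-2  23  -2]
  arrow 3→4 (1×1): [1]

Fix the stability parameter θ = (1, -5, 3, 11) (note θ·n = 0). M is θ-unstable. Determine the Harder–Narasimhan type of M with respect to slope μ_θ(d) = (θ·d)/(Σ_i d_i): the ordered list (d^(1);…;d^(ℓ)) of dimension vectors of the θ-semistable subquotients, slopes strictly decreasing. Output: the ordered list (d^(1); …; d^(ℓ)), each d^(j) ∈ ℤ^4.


Barcode: M ≅ I[1,4], I[2,2]^2. HN layers by μ_θ (4 steps, strictly decreasing):
  μ^(1)=11; μ^(2)=3; μ^(3)=-2; μ^(4)=-5

((0, 0, 0, 1); (0, 0, 1, 0); (1, 1, 0, 0); (0, 2, 0, 0))


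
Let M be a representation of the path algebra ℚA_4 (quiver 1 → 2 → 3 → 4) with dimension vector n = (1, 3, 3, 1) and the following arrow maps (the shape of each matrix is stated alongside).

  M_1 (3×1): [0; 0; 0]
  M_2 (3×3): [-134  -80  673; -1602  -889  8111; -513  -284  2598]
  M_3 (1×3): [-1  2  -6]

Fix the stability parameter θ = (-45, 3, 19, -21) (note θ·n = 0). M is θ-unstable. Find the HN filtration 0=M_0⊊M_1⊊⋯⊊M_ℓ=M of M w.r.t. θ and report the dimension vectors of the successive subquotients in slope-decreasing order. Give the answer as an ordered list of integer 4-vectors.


Interval decomposition of M: I[1,1], I[2,3]^2, I[2,4].
HN type (ℓ=4): μ^(1)=19; μ^(2)=3; μ^(3)=1/3; μ^(4)=-45

((0, 0, 2, 0); (0, 2, 0, 0); (0, 1, 1, 1); (1, 0, 0, 0))


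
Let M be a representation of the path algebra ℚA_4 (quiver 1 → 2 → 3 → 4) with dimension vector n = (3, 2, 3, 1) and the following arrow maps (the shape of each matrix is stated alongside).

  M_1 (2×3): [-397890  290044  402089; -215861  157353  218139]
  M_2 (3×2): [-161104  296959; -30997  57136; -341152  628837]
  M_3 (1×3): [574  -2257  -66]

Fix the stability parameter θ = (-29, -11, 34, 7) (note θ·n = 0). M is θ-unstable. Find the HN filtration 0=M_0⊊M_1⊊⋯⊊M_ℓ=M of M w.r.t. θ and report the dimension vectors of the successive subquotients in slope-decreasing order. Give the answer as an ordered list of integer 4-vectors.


Via rank(M_{q-1}∘⋯∘M_p): M ≅ I[1,1], I[1,3], I[1,4], I[3,3].
μ_θ-semistable layers: μ^(1)=34; μ^(2)=41/2; μ^(3)=-11; μ^(4)=-29

((0, 0, 2, 0); (0, 0, 1, 1); (0, 2, 0, 0); (3, 0, 0, 0))


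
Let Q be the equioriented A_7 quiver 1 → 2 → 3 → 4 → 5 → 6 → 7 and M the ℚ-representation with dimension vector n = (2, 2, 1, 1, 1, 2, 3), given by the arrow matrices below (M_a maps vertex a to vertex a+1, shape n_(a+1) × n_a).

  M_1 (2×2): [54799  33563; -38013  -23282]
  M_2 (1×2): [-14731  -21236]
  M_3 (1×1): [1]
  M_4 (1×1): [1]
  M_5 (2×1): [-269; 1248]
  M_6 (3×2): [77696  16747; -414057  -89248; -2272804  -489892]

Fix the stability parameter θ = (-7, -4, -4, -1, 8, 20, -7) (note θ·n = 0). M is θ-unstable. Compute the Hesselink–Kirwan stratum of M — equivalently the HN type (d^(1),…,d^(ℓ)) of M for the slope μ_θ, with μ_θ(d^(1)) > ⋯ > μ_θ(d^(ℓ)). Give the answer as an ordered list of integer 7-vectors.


Barcode: M ≅ I[1,2], I[1,7], I[6,7], I[7,7]. HN layers by μ_θ (5 steps, strictly decreasing):
  μ^(1)=7; μ^(2)=13/2; μ^(3)=-1; μ^(4)=-4; μ^(5)=-7

((0, 0, 0, 0, 1, 1, 1); (0, 0, 0, 0, 0, 1, 1); (0, 0, 0, 1, 0, 0, 0); (0, 2, 1, 0, 0, 0, 0); (2, 0, 0, 0, 0, 0, 1))


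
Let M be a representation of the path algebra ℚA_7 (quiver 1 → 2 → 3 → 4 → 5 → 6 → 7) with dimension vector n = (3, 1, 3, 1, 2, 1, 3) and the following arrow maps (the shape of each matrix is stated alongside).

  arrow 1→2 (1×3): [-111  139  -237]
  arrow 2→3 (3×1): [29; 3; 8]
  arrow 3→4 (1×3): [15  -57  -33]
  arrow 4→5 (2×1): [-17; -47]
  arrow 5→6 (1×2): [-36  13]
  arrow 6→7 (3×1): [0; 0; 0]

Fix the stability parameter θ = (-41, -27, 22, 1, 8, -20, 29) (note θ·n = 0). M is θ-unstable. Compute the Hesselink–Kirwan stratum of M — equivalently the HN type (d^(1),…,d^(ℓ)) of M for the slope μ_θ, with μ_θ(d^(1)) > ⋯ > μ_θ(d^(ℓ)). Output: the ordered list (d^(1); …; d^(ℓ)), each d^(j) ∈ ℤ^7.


Barcode: M ≅ I[1,1]^2, I[1,3], I[3,3], I[3,6], I[5,5], I[7,7]^3. HN layers by μ_θ (6 steps, strictly decreasing):
  μ^(1)=29; μ^(2)=22; μ^(3)=8; μ^(4)=11/4; μ^(5)=-27; μ^(6)=-41

((0, 0, 0, 0, 0, 0, 3); (0, 0, 2, 0, 0, 0, 0); (0, 0, 0, 0, 1, 0, 0); (0, 0, 1, 1, 1, 1, 0); (0, 1, 0, 0, 0, 0, 0); (3, 0, 0, 0, 0, 0, 0))


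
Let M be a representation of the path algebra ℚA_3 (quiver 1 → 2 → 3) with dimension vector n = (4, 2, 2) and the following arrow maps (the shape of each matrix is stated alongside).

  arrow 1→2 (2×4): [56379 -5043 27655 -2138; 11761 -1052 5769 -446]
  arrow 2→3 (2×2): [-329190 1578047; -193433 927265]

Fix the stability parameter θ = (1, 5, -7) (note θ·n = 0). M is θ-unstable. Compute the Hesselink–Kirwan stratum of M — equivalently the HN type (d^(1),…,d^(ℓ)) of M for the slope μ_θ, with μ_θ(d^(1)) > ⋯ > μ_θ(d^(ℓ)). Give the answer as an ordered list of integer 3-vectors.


Barcode: M ≅ I[1,1]^2, I[1,3]^2. HN layers by μ_θ (2 steps, strictly decreasing):
  μ^(1)=1; μ^(2)=-1/3

((2, 0, 0); (2, 2, 2))


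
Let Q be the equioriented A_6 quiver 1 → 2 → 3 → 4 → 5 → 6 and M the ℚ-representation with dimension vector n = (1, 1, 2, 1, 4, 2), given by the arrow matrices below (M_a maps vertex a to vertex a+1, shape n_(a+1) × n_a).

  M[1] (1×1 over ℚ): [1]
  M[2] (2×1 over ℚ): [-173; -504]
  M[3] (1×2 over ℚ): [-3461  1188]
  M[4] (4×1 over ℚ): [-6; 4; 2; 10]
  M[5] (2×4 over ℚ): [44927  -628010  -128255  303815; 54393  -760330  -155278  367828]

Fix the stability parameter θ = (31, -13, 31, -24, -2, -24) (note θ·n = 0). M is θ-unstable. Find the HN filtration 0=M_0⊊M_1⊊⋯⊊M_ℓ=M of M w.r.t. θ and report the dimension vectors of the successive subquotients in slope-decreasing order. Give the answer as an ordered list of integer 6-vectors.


Barcode: M ≅ I[1,6], I[3,3], I[5,5]^2, I[5,6]. HN layers by μ_θ (4 steps, strictly decreasing):
  μ^(1)=31; μ^(2)=-1/6; μ^(3)=-2; μ^(4)=-13

((0, 0, 1, 0, 0, 0); (1, 1, 1, 1, 1, 1); (0, 0, 0, 0, 2, 0); (0, 0, 0, 0, 1, 1))


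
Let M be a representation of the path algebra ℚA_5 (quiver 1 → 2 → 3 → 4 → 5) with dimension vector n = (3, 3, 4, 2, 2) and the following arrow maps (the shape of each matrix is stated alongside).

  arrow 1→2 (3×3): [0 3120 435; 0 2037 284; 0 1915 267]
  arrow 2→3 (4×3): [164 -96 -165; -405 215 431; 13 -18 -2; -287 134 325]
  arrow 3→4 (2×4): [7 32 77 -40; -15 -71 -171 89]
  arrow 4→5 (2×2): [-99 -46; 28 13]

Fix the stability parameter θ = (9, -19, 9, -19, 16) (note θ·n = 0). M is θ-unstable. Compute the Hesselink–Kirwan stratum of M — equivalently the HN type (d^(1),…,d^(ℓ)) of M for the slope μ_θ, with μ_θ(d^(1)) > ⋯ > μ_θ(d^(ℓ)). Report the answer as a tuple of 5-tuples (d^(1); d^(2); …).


Barcode: M ≅ I[1,1], I[1,5]^2, I[2,3], I[3,3]. HN layers by μ_θ (4 steps, strictly decreasing):
  μ^(1)=16; μ^(2)=9; μ^(3)=-5; μ^(4)=-19

((0, 0, 0, 0, 2); (1, 0, 2, 0, 0); (2, 2, 2, 2, 0); (0, 1, 0, 0, 0))


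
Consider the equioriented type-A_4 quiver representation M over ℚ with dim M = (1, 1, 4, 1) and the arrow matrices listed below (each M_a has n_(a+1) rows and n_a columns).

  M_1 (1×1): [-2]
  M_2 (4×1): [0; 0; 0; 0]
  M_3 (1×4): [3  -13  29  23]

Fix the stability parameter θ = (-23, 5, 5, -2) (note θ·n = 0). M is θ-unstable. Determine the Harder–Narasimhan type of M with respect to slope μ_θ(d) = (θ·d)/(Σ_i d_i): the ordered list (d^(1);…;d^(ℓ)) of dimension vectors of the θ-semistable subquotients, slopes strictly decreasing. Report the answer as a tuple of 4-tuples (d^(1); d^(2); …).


Barcode: M ≅ I[1,2], I[3,3]^3, I[3,4]. HN layers by μ_θ (3 steps, strictly decreasing):
  μ^(1)=5; μ^(2)=3/2; μ^(3)=-23

((0, 1, 3, 0); (0, 0, 1, 1); (1, 0, 0, 0))


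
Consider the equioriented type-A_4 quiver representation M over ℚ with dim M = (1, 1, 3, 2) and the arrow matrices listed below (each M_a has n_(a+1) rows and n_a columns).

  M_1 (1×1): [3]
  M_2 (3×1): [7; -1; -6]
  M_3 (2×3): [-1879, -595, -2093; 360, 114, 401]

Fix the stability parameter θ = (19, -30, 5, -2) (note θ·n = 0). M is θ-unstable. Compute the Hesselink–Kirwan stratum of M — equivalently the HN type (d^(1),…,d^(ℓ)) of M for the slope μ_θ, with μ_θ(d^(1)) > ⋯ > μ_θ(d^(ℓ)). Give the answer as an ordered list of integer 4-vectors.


Interval decomposition of M: I[1,3], I[3,4]^2.
HN type (ℓ=3): μ^(1)=5; μ^(2)=3/2; μ^(3)=-11/2

((0, 0, 1, 0); (0, 0, 2, 2); (1, 1, 0, 0))


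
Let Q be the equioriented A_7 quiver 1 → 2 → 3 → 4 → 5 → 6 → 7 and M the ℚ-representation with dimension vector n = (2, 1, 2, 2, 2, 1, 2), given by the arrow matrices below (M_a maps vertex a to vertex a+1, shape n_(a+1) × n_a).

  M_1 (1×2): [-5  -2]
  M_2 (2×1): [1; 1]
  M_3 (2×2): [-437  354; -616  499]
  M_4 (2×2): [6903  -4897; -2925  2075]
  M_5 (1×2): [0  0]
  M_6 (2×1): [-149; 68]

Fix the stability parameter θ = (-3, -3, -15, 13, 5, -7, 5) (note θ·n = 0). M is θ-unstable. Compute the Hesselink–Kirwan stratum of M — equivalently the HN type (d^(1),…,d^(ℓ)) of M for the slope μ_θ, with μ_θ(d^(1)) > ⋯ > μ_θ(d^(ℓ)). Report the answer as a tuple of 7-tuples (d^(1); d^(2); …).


Interval decomposition of M: I[1,1], I[1,4], I[3,5], I[5,5], I[6,7], I[7,7].
HN type (ℓ=6): μ^(1)=13; μ^(2)=9; μ^(3)=5; μ^(4)=-3; μ^(5)=-7; μ^(6)=-15

((0, 0, 0, 1, 0, 0, 0); (0, 0, 0, 1, 1, 0, 0); (0, 0, 0, 0, 1, 0, 2); (1, 0, 0, 0, 0, 0, 0); (1, 1, 1, 0, 0, 1, 0); (0, 0, 1, 0, 0, 0, 0))


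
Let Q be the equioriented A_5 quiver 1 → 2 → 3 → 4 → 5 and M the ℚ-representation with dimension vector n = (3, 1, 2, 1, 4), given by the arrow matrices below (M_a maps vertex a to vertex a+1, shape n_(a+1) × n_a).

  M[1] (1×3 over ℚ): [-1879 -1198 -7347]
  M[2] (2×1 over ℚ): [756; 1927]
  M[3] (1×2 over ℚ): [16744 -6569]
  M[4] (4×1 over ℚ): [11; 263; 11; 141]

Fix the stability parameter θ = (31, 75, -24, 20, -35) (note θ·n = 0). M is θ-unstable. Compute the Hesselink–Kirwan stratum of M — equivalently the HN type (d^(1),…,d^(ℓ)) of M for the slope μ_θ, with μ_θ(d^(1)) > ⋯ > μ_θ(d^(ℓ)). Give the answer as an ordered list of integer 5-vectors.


Via rank(M_{q-1}∘⋯∘M_p): M ≅ I[1,1]^2, I[1,5], I[3,3], I[5,5]^3.
μ_θ-semistable layers: μ^(1)=31; μ^(2)=67/5; μ^(3)=-24; μ^(4)=-35

((2, 0, 0, 0, 0); (1, 1, 1, 1, 1); (0, 0, 1, 0, 0); (0, 0, 0, 0, 3))


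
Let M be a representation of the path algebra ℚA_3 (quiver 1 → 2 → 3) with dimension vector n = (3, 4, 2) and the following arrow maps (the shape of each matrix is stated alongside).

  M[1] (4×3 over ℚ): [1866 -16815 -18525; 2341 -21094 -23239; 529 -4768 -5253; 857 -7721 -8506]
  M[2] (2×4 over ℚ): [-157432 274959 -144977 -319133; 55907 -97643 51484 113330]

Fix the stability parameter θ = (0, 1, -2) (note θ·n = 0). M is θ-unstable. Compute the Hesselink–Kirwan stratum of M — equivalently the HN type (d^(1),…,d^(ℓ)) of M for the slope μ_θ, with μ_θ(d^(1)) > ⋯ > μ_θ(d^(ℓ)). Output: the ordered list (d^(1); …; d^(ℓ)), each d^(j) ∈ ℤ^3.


Interval decomposition of M: I[1,1], I[1,2], I[1,3], I[2,2], I[2,3].
HN type (ℓ=4): μ^(1)=1; μ^(2)=0; μ^(3)=-1/3; μ^(4)=-1/2

((0, 2, 0); (2, 0, 0); (1, 1, 1); (0, 1, 1))


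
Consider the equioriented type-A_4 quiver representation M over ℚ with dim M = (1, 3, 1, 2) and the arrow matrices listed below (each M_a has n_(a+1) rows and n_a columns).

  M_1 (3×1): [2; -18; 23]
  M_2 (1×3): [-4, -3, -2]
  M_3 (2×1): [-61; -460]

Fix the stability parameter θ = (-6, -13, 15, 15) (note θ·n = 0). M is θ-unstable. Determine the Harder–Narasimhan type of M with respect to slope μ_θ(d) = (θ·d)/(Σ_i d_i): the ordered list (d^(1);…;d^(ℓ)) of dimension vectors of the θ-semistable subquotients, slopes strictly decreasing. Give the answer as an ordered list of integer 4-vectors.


Via rank(M_{q-1}∘⋯∘M_p): M ≅ I[1,2], I[2,2], I[2,4], I[4,4].
μ_θ-semistable layers: μ^(1)=15; μ^(2)=-19/2; μ^(3)=-13

((0, 0, 1, 2); (1, 1, 0, 0); (0, 2, 0, 0))


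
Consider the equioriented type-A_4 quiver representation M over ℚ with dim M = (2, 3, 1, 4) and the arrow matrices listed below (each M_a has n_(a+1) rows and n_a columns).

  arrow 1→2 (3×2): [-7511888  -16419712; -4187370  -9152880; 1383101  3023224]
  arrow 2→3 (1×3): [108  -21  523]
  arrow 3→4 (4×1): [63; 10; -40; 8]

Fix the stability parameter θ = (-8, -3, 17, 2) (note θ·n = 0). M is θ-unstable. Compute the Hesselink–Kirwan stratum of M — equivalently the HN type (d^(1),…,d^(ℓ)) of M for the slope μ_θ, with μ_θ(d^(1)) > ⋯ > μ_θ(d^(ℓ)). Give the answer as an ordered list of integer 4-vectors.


Interval decomposition of M: I[1,1], I[1,4], I[2,2]^2, I[4,4]^3.
HN type (ℓ=4): μ^(1)=19/2; μ^(2)=2; μ^(3)=-3; μ^(4)=-8

((0, 0, 1, 1); (0, 0, 0, 3); (0, 3, 0, 0); (2, 0, 0, 0))


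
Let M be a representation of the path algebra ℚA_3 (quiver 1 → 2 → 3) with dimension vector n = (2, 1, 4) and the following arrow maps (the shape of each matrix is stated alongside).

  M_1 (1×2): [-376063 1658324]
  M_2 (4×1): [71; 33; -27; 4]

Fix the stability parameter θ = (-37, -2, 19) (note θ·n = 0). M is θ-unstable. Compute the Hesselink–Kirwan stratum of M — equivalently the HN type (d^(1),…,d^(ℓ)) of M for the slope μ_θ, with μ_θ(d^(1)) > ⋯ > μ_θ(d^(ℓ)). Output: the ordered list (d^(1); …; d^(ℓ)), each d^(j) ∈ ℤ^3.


Barcode: M ≅ I[1,1], I[1,3], I[3,3]^3. HN layers by μ_θ (3 steps, strictly decreasing):
  μ^(1)=19; μ^(2)=-2; μ^(3)=-37

((0, 0, 4); (0, 1, 0); (2, 0, 0))


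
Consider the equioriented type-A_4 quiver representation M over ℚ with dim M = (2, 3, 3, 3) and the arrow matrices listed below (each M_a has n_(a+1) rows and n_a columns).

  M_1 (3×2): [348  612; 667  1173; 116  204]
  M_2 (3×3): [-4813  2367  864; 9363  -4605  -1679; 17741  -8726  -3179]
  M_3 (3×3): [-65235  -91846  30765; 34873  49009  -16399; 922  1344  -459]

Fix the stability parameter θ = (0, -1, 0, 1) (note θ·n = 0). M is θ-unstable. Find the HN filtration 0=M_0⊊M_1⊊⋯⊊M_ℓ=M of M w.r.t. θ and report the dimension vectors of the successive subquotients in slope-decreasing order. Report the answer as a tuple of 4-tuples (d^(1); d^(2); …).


Interval decomposition of M: I[1,1], I[1,4], I[2,4]^2.
HN type (ℓ=4): μ^(1)=1; μ^(2)=0; μ^(3)=-1/2; μ^(4)=-1

((0, 0, 0, 3); (1, 0, 3, 0); (1, 1, 0, 0); (0, 2, 0, 0))


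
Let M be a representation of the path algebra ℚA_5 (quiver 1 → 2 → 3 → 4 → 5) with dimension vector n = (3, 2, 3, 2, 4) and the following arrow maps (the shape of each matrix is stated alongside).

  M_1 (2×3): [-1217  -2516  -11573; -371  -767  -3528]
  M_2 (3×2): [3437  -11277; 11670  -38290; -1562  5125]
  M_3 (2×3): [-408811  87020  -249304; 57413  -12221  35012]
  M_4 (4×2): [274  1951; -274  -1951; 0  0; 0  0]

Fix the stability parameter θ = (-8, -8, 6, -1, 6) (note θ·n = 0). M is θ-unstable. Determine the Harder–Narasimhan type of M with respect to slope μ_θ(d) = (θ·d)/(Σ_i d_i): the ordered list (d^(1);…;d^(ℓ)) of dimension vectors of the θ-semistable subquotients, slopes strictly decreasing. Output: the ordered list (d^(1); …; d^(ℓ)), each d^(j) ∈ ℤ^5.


Via rank(M_{q-1}∘⋯∘M_p): M ≅ I[1,1], I[1,3], I[1,5], I[3,4], I[5,5]^3.
μ_θ-semistable layers: μ^(1)=6; μ^(2)=5/2; μ^(3)=-8

((0, 0, 1, 0, 4); (0, 0, 2, 2, 0); (3, 2, 0, 0, 0))


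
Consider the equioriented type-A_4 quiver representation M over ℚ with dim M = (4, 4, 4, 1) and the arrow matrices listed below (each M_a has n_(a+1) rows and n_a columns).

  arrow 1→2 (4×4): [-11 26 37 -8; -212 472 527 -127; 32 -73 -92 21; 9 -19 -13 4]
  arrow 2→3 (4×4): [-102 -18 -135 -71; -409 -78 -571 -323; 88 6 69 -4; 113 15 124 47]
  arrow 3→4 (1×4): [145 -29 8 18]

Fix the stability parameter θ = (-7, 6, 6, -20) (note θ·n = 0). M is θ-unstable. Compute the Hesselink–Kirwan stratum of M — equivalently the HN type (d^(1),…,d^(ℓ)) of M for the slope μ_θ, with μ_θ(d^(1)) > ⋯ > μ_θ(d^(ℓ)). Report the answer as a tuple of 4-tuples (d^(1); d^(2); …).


Via rank(M_{q-1}∘⋯∘M_p): M ≅ I[1,3]^3, I[1,4].
μ_θ-semistable layers: μ^(1)=6; μ^(2)=-8/3; μ^(3)=-7

((0, 3, 3, 0); (0, 1, 1, 1); (4, 0, 0, 0))


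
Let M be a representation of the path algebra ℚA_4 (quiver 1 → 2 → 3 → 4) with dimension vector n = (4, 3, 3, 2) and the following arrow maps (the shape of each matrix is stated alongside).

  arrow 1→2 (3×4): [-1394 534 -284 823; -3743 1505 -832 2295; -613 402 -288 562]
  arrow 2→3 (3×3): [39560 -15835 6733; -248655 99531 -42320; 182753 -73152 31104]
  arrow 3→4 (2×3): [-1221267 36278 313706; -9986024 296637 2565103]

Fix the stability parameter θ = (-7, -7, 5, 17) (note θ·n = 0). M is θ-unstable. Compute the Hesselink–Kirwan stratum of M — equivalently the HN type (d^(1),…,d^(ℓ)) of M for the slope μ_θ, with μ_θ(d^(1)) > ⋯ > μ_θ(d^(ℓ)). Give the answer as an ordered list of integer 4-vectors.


Via rank(M_{q-1}∘⋯∘M_p): M ≅ I[1,1], I[1,3], I[1,4]^2.
μ_θ-semistable layers: μ^(1)=17; μ^(2)=5; μ^(3)=-7

((0, 0, 0, 2); (0, 0, 3, 0); (4, 3, 0, 0))


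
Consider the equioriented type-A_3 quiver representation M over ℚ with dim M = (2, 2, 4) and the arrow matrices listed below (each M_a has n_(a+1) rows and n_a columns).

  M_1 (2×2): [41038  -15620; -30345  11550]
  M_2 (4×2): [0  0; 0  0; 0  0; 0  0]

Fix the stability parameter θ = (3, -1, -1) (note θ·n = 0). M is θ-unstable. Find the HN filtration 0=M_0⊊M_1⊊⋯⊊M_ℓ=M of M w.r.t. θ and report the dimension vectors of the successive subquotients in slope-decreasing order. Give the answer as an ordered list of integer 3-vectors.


Barcode: M ≅ I[1,1], I[1,2], I[2,2], I[3,3]^4. HN layers by μ_θ (3 steps, strictly decreasing):
  μ^(1)=3; μ^(2)=1; μ^(3)=-1

((1, 0, 0); (1, 1, 0); (0, 1, 4))


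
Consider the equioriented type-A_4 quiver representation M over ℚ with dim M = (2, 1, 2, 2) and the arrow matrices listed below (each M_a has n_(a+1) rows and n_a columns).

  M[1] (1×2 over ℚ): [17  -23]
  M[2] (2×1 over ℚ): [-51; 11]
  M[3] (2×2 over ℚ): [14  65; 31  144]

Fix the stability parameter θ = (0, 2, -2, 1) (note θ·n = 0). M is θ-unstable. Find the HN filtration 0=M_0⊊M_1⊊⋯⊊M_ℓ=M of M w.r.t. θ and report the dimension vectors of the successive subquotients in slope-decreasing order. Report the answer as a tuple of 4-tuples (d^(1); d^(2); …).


Interval decomposition of M: I[1,1], I[1,4], I[3,4].
HN type (ℓ=3): μ^(1)=1; μ^(2)=0; μ^(3)=-2

((0, 0, 0, 2); (2, 1, 1, 0); (0, 0, 1, 0))


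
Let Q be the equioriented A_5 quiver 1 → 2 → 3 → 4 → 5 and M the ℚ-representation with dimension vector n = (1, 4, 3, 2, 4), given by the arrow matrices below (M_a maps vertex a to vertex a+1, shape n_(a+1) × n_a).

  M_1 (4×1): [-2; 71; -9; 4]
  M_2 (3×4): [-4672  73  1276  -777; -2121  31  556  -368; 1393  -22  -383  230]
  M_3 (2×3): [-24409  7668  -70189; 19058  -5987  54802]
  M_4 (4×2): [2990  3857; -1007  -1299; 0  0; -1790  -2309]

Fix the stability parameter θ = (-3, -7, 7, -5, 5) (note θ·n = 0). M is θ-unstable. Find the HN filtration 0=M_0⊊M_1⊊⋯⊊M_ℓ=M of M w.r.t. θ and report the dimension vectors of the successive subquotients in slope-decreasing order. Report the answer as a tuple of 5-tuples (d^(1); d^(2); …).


Interval decomposition of M: I[1,5], I[2,2], I[2,3], I[2,5], I[5,5]^2.
HN type (ℓ=5): μ^(1)=7; μ^(2)=5; μ^(3)=1; μ^(4)=-5; μ^(5)=-7

((0, 0, 1, 0, 0); (0, 0, 0, 0, 4); (0, 0, 2, 2, 0); (1, 1, 0, 0, 0); (0, 3, 0, 0, 0))


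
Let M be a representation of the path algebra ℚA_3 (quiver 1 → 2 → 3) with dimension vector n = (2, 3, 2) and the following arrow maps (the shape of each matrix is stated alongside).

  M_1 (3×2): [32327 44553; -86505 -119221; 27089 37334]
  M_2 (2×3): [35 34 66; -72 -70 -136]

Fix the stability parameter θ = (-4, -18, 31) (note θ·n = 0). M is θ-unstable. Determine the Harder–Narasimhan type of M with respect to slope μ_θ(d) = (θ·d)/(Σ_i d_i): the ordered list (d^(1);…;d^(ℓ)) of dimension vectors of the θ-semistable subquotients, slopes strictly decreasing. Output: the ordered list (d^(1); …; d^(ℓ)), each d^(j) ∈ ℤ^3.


Via rank(M_{q-1}∘⋯∘M_p): M ≅ I[1,2], I[1,3], I[2,3].
μ_θ-semistable layers: μ^(1)=31; μ^(2)=-11; μ^(3)=-18

((0, 0, 2); (2, 2, 0); (0, 1, 0))


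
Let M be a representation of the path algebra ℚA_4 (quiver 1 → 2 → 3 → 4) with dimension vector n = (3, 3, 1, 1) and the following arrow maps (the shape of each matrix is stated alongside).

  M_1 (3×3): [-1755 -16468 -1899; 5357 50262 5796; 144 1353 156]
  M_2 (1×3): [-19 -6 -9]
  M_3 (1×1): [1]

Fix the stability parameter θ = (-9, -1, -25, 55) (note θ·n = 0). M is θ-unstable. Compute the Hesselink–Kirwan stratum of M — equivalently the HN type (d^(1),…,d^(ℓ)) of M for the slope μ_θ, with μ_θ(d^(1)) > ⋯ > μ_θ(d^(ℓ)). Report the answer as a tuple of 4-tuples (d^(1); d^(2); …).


Barcode: M ≅ I[1,2]^2, I[1,4]. HN layers by μ_θ (4 steps, strictly decreasing):
  μ^(1)=55; μ^(2)=-1; μ^(3)=-9; μ^(4)=-35/3

((0, 0, 0, 1); (0, 2, 0, 0); (2, 0, 0, 0); (1, 1, 1, 0))


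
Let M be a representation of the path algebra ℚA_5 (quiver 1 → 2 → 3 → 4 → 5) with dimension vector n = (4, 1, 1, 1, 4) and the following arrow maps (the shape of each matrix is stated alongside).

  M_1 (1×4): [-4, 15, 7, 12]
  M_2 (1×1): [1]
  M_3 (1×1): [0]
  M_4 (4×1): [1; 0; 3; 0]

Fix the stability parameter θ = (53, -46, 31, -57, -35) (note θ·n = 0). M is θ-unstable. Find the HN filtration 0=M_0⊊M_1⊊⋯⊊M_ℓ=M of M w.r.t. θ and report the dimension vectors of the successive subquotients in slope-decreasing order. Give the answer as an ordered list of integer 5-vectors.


Interval decomposition of M: I[1,1]^3, I[1,3], I[4,5], I[5,5]^3.
HN type (ℓ=5): μ^(1)=53; μ^(2)=31; μ^(3)=7/2; μ^(4)=-35; μ^(5)=-57

((3, 0, 0, 0, 0); (0, 0, 1, 0, 0); (1, 1, 0, 0, 0); (0, 0, 0, 0, 4); (0, 0, 0, 1, 0))


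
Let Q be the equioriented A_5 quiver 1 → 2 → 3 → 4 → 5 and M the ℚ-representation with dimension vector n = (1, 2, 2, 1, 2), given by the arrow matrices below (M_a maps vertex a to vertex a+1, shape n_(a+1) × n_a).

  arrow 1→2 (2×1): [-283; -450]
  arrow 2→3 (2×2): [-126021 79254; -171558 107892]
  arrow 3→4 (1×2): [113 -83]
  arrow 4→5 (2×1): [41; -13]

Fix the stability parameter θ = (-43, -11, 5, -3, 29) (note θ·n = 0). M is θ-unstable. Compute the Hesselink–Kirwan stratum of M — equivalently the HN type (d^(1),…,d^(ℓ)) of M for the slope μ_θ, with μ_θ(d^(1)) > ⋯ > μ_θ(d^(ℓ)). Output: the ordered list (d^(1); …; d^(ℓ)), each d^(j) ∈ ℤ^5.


Via rank(M_{q-1}∘⋯∘M_p): M ≅ I[1,5], I[2,2], I[3,3], I[5,5].
μ_θ-semistable layers: μ^(1)=29; μ^(2)=5; μ^(3)=1; μ^(4)=-11; μ^(5)=-43

((0, 0, 0, 0, 2); (0, 0, 1, 0, 0); (0, 0, 1, 1, 0); (0, 2, 0, 0, 0); (1, 0, 0, 0, 0))


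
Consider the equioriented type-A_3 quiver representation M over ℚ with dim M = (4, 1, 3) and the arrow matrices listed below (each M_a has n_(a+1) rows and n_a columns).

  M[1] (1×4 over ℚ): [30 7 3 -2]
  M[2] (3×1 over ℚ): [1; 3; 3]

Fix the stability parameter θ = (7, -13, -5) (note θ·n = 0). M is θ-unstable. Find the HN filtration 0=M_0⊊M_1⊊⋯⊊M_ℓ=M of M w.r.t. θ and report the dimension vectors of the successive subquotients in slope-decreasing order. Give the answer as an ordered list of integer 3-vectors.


Barcode: M ≅ I[1,1]^3, I[1,3], I[3,3]^2. HN layers by μ_θ (3 steps, strictly decreasing):
  μ^(1)=7; μ^(2)=-11/3; μ^(3)=-5

((3, 0, 0); (1, 1, 1); (0, 0, 2))


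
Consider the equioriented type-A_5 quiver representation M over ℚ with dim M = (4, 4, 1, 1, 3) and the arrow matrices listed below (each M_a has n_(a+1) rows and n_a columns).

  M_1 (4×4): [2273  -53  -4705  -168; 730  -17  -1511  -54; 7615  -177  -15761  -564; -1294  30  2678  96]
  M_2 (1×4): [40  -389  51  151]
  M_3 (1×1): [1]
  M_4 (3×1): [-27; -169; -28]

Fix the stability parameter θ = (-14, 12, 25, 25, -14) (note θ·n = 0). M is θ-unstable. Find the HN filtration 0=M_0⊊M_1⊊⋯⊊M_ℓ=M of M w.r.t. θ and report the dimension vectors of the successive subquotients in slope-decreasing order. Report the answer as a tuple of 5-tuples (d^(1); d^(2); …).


Barcode: M ≅ I[1,1]^2, I[1,2], I[1,5], I[2,2]^2, I[5,5]^2. HN layers by μ_θ (2 steps, strictly decreasing):
  μ^(1)=12; μ^(2)=-14

((0, 4, 1, 1, 1); (4, 0, 0, 0, 2))


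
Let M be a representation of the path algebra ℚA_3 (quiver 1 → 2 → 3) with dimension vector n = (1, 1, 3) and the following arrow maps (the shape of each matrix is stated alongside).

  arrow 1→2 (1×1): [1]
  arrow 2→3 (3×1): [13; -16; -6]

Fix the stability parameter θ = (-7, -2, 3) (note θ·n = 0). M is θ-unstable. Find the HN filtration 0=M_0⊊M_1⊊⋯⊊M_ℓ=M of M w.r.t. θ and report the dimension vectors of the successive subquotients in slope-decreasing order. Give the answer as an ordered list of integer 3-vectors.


Barcode: M ≅ I[1,3], I[3,3]^2. HN layers by μ_θ (3 steps, strictly decreasing):
  μ^(1)=3; μ^(2)=-2; μ^(3)=-7

((0, 0, 3); (0, 1, 0); (1, 0, 0))


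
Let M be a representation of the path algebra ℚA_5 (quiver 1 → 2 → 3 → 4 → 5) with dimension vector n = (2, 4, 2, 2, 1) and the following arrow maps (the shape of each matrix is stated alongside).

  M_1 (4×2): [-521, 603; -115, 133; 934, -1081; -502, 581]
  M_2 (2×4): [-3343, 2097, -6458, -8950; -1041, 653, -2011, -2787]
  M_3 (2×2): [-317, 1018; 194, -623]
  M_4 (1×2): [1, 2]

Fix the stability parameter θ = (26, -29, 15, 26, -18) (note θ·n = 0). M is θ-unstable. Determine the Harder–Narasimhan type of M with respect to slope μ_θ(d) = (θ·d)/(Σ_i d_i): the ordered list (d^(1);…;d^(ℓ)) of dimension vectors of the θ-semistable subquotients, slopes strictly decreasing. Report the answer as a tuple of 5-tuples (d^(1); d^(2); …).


Barcode: M ≅ I[1,2], I[1,5], I[2,2], I[2,4]. HN layers by μ_θ (5 steps, strictly decreasing):
  μ^(1)=26; μ^(2)=15; μ^(3)=23/3; μ^(4)=-3/2; μ^(5)=-29

((0, 0, 0, 1, 0); (0, 0, 1, 0, 0); (0, 0, 1, 1, 1); (2, 2, 0, 0, 0); (0, 2, 0, 0, 0))


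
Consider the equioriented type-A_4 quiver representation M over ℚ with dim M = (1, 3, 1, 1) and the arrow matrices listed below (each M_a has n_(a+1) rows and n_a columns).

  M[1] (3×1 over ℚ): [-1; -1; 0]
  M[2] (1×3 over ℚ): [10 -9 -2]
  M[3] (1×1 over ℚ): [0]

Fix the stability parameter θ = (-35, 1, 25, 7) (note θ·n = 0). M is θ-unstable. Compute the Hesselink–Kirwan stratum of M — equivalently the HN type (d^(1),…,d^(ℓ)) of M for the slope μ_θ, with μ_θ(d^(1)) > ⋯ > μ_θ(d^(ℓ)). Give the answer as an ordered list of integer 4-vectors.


Via rank(M_{q-1}∘⋯∘M_p): M ≅ I[1,3], I[2,2]^2, I[4,4].
μ_θ-semistable layers: μ^(1)=25; μ^(2)=7; μ^(3)=1; μ^(4)=-35

((0, 0, 1, 0); (0, 0, 0, 1); (0, 3, 0, 0); (1, 0, 0, 0))


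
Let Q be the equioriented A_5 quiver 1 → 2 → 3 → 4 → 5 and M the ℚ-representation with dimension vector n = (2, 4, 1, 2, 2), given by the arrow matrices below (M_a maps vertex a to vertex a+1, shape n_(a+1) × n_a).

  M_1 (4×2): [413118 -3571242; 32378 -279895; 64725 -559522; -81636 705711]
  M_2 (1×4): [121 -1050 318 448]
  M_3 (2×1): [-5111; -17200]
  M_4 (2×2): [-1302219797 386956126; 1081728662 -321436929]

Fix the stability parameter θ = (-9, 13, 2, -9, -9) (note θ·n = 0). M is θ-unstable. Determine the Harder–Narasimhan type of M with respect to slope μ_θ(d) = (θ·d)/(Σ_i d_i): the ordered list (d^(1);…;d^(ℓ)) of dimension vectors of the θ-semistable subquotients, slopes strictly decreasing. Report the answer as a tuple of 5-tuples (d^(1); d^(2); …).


Interval decomposition of M: I[1,2]^2, I[2,2], I[2,5], I[4,5].
HN type (ℓ=3): μ^(1)=13; μ^(2)=-3/4; μ^(3)=-9

((0, 3, 0, 0, 0); (0, 1, 1, 1, 1); (2, 0, 0, 1, 1))


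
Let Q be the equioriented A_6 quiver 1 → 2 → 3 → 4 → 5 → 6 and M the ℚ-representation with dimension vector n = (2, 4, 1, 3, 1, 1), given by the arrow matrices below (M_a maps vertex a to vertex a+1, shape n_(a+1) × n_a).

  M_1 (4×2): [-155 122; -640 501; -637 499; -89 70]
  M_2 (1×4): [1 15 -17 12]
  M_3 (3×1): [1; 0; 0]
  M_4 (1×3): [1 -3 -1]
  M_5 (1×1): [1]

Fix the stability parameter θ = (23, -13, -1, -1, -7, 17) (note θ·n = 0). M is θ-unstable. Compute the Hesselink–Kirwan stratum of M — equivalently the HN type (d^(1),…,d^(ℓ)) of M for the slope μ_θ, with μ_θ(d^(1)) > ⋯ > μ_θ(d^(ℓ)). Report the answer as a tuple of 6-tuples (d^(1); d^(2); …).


Via rank(M_{q-1}∘⋯∘M_p): M ≅ I[1,2], I[1,6], I[2,2]^2, I[4,4]^2.
μ_θ-semistable layers: μ^(1)=17; μ^(2)=5; μ^(3)=1/5; μ^(4)=-1; μ^(5)=-13

((0, 0, 0, 0, 0, 1); (1, 1, 0, 0, 0, 0); (1, 1, 1, 1, 1, 0); (0, 0, 0, 2, 0, 0); (0, 2, 0, 0, 0, 0))


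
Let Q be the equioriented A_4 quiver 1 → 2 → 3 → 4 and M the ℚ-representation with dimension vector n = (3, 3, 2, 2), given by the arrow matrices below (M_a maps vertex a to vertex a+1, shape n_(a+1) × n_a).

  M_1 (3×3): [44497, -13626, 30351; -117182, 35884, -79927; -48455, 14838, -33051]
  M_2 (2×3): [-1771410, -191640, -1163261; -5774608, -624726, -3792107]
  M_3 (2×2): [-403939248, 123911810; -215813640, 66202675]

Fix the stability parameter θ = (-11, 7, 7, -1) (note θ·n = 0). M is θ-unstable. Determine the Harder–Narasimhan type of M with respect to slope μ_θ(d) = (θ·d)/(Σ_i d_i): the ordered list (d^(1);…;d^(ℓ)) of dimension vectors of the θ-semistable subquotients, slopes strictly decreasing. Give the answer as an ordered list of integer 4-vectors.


Barcode: M ≅ I[1,1], I[1,3], I[1,4], I[2,2], I[4,4]. HN layers by μ_θ (4 steps, strictly decreasing):
  μ^(1)=7; μ^(2)=13/3; μ^(3)=-1; μ^(4)=-11

((0, 2, 1, 0); (0, 1, 1, 1); (0, 0, 0, 1); (3, 0, 0, 0))


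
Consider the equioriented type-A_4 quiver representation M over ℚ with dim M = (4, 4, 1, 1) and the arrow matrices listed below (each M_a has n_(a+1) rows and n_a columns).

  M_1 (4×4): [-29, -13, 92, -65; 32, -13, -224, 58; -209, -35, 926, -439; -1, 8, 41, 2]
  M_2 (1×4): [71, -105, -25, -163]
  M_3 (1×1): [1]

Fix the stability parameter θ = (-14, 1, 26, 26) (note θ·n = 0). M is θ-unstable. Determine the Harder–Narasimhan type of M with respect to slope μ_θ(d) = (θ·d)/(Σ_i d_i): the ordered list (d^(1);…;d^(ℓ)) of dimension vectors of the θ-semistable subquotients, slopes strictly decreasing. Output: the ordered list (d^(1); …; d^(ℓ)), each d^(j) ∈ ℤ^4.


Barcode: M ≅ I[1,1], I[1,2]^2, I[1,4], I[2,2]. HN layers by μ_θ (3 steps, strictly decreasing):
  μ^(1)=26; μ^(2)=1; μ^(3)=-14

((0, 0, 1, 1); (0, 4, 0, 0); (4, 0, 0, 0))


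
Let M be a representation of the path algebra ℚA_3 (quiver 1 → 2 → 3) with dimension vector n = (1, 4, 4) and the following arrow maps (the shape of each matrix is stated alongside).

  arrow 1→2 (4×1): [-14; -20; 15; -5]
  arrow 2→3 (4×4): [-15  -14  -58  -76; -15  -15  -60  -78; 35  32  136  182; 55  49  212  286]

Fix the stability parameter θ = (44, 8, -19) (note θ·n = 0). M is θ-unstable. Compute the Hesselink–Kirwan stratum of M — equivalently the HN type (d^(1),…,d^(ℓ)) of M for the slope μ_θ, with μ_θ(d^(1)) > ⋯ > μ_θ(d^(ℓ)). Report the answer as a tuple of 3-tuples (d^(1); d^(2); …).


Barcode: M ≅ I[1,2], I[2,3]^3, I[3,3]. HN layers by μ_θ (3 steps, strictly decreasing):
  μ^(1)=26; μ^(2)=-11/2; μ^(3)=-19

((1, 1, 0); (0, 3, 3); (0, 0, 1))


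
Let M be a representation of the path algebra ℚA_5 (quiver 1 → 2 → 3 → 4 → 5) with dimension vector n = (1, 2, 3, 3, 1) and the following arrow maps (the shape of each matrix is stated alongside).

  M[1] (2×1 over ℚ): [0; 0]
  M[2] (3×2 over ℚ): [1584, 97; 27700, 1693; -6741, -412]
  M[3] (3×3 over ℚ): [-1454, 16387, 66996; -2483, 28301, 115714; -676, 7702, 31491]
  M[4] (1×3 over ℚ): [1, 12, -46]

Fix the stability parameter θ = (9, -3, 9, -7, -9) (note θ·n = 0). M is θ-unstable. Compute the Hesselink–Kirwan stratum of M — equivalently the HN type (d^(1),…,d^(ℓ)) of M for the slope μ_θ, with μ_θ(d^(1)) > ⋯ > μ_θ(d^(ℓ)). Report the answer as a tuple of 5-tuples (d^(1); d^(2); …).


Interval decomposition of M: I[1,1], I[2,4], I[2,5], I[3,4].
HN type (ℓ=4): μ^(1)=9; μ^(2)=1; μ^(3)=-7/3; μ^(4)=-3

((1, 0, 0, 0, 0); (0, 0, 2, 2, 0); (0, 0, 1, 1, 1); (0, 2, 0, 0, 0))


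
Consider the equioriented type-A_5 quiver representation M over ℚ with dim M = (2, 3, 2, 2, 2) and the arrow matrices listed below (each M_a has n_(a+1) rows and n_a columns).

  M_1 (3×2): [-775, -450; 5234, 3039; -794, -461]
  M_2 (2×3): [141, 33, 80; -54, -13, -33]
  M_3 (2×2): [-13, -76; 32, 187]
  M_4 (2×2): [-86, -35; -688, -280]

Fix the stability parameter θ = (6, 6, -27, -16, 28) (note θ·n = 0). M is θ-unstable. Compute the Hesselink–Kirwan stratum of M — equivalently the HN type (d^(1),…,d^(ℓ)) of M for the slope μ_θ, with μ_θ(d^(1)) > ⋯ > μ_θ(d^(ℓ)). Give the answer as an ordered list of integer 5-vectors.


Via rank(M_{q-1}∘⋯∘M_p): M ≅ I[1,4], I[1,5], I[2,2], I[5,5].
μ_θ-semistable layers: μ^(1)=28; μ^(2)=6; μ^(3)=-31/4

((0, 0, 0, 0, 2); (0, 1, 0, 0, 0); (2, 2, 2, 2, 0))


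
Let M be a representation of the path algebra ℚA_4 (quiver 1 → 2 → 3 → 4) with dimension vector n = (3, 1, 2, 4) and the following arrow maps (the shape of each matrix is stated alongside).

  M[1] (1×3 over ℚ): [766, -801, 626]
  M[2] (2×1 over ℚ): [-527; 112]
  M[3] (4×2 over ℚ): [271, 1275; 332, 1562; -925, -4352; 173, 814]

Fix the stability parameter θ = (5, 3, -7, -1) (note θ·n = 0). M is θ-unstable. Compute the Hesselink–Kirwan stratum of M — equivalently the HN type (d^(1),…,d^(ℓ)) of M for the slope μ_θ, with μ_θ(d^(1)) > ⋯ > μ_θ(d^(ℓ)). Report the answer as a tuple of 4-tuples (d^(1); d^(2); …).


Barcode: M ≅ I[1,1]^2, I[1,4], I[3,4], I[4,4]^2. HN layers by μ_θ (4 steps, strictly decreasing):
  μ^(1)=5; μ^(2)=0; μ^(3)=-1; μ^(4)=-7

((2, 0, 0, 0); (1, 1, 1, 1); (0, 0, 0, 3); (0, 0, 1, 0))


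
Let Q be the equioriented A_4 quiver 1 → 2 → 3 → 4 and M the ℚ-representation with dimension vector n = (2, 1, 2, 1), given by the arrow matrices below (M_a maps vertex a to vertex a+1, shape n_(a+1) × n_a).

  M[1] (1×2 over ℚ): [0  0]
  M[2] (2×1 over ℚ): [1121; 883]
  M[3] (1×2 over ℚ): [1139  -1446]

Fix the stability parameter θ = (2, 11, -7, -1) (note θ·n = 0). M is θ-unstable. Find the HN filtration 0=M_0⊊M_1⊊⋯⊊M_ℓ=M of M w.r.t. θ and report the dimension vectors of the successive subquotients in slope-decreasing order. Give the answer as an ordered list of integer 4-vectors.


Via rank(M_{q-1}∘⋯∘M_p): M ≅ I[1,1]^2, I[2,4], I[3,3].
μ_θ-semistable layers: μ^(1)=2; μ^(2)=1; μ^(3)=-7

((2, 0, 0, 0); (0, 1, 1, 1); (0, 0, 1, 0))


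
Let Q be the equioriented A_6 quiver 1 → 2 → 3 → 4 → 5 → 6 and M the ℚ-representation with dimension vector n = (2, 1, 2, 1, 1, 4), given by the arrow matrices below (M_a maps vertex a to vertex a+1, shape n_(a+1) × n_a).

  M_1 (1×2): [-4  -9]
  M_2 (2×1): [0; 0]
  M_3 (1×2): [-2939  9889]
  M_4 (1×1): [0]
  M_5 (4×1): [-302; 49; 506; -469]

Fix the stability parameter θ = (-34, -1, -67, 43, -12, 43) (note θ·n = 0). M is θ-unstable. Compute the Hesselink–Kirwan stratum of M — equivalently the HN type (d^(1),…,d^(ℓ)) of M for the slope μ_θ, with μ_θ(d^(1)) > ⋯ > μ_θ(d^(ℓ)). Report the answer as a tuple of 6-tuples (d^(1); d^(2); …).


Interval decomposition of M: I[1,1], I[1,2], I[3,3], I[3,4], I[5,6], I[6,6]^3.
HN type (ℓ=5): μ^(1)=43; μ^(2)=-1; μ^(3)=-12; μ^(4)=-34; μ^(5)=-67

((0, 0, 0, 1, 0, 4); (0, 1, 0, 0, 0, 0); (0, 0, 0, 0, 1, 0); (2, 0, 0, 0, 0, 0); (0, 0, 2, 0, 0, 0))


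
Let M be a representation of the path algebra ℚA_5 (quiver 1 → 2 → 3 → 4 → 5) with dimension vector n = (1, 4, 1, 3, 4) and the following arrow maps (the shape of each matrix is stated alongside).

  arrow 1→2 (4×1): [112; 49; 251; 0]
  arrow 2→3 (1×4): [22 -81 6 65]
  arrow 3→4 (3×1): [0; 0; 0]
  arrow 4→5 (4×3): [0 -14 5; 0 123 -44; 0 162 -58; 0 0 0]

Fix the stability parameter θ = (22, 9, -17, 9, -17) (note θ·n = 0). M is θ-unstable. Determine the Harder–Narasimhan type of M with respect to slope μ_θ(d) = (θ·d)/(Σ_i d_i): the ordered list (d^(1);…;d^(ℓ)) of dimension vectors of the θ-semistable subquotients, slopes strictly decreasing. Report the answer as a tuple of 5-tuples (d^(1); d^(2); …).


Interval decomposition of M: I[1,3], I[2,2]^3, I[4,4], I[4,5]^2, I[5,5]^2.
HN type (ℓ=4): μ^(1)=9; μ^(2)=14/3; μ^(3)=-4; μ^(4)=-17

((0, 3, 0, 1, 0); (1, 1, 1, 0, 0); (0, 0, 0, 2, 2); (0, 0, 0, 0, 2))


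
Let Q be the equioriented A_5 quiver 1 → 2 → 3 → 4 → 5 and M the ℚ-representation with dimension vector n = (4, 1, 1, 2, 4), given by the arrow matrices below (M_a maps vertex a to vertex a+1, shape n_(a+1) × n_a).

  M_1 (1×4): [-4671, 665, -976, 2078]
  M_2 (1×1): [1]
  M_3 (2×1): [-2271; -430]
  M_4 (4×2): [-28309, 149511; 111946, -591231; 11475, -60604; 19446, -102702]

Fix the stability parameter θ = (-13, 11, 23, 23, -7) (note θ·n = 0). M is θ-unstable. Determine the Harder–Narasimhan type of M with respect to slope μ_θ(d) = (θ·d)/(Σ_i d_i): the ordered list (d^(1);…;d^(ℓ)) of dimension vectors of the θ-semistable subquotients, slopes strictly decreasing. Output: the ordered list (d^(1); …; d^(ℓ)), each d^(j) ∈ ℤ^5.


Interval decomposition of M: I[1,1]^3, I[1,5], I[4,5], I[5,5]^2.
HN type (ℓ=5): μ^(1)=13; μ^(2)=11; μ^(3)=8; μ^(4)=-7; μ^(5)=-13

((0, 0, 1, 1, 1); (0, 1, 0, 0, 0); (0, 0, 0, 1, 1); (0, 0, 0, 0, 2); (4, 0, 0, 0, 0))


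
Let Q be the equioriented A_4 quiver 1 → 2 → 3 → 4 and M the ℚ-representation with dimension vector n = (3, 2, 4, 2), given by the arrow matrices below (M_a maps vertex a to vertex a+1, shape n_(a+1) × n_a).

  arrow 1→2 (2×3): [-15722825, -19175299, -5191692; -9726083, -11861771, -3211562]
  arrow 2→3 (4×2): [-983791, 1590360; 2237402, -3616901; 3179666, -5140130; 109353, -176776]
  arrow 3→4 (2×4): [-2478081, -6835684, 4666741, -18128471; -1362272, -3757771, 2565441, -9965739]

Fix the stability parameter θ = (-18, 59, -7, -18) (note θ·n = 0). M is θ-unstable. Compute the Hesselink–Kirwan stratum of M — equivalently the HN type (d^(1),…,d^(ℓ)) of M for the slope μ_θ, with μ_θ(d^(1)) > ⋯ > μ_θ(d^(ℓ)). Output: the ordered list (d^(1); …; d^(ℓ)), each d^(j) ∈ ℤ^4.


Via rank(M_{q-1}∘⋯∘M_p): M ≅ I[1,1], I[1,3], I[1,4], I[3,3], I[3,4].
μ_θ-semistable layers: μ^(1)=26; μ^(2)=34/3; μ^(3)=-7; μ^(4)=-25/2; μ^(5)=-18

((0, 1, 1, 0); (0, 1, 1, 1); (0, 0, 1, 0); (0, 0, 1, 1); (3, 0, 0, 0))
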